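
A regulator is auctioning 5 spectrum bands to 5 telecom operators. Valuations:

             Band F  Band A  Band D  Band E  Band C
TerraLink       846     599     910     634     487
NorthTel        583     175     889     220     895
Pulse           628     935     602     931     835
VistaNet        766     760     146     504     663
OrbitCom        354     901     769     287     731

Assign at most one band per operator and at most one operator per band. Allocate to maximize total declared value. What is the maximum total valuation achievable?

Maximum total: $4403M

Optimal: TerraLink→Band D ($910M), NorthTel→Band C ($895M), Pulse→Band E ($931M), VistaNet→Band F ($766M), OrbitCom→Band A ($901M) — total 910+895+931+766+901 = $4403M.
Column-greedy (each band in turn goes to its best remaining operator) gives $3905M, worse by 498.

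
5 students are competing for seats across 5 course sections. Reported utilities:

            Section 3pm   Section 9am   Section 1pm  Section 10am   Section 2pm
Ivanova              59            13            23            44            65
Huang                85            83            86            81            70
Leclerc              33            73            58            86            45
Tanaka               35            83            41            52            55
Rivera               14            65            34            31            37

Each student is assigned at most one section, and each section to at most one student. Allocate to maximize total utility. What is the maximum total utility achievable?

Maximum total: 353 points

Optimal: Ivanova→Section 2pm (65 points), Huang→Section 3pm (85 points), Leclerc→Section 10am (86 points), Tanaka→Section 9am (83 points), Rivera→Section 1pm (34 points) — total 65+85+86+83+34 = 353 points.
Next-best assignment: Ivanova→Section 3pm, Huang→Section 1pm, Leclerc→Section 10am, Tanaka→Section 9am, Rivera→Section 2pm = 351 points.
Swapping Ivanova↔Huang (Ivanova→Section 3pm 59 points, Huang→Section 2pm 70 points) loses 21.
Every other assignment is strictly worse.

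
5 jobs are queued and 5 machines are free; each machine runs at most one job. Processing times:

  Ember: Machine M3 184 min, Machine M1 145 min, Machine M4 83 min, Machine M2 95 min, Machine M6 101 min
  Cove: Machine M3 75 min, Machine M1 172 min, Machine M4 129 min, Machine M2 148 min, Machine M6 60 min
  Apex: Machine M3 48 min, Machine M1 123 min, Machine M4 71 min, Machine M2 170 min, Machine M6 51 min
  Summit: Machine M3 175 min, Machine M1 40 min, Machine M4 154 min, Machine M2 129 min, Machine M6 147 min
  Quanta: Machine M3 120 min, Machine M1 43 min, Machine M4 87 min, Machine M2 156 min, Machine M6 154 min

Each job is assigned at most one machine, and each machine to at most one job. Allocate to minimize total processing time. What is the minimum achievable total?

Min total: 330 min

Optimal: Ember→Machine M2 (95 min), Cove→Machine M6 (60 min), Apex→Machine M3 (48 min), Summit→Machine M1 (40 min), Quanta→Machine M4 (87 min) — total 95+60+48+40+87 = 330 min.
Min-entry greedy (repeatedly take the single cheapest remaining cell) gives 387 min, worse by 57.
Every other assignment is strictly worse.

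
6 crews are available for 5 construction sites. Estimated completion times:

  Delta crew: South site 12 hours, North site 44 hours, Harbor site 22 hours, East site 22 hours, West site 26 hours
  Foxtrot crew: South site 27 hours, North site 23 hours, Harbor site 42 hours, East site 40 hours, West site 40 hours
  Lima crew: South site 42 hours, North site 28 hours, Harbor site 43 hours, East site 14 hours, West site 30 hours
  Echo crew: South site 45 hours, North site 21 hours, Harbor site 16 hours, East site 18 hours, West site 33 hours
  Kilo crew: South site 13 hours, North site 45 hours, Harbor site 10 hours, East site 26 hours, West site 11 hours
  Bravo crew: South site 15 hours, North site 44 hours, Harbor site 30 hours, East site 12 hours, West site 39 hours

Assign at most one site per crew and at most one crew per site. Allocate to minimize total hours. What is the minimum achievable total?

This is a one-to-one assignment (minimum-cost bipartite matching).
Optimal: Delta crew→South site (12 hours), Foxtrot crew→North site (23 hours), Echo crew→Harbor site (16 hours), Bravo crew→East site (12 hours), Kilo crew→West site (11 hours) — total 12+23+16+12+11 = 74 hours.
Min-entry greedy (repeatedly take the single cheapest remaining cell) gives 85 hours, worse by 11.
Next-best assignment: Delta crew→South site, Foxtrot crew→North site, Echo crew→Harbor site, Lima crew→East site, Kilo crew→West site = 76 hours.
Swapping Bravo crew↔Echo crew (Bravo crew→Harbor site 30 hours, Echo crew→East site 18 hours) adds 20.

Minimum total: 74 hours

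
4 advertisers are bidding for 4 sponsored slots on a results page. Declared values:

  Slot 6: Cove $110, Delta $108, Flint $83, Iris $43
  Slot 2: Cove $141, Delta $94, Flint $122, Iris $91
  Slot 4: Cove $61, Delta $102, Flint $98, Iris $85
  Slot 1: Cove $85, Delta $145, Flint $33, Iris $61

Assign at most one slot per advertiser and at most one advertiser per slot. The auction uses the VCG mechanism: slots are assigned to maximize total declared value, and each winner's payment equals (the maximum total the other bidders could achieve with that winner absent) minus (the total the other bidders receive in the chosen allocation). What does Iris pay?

Iris pays $7.

Efficient allocation: Cove→Slot 6 ($110), Delta→Slot 1 ($145), Flint→Slot 2 ($122), Iris→Slot 4 ($85); total welfare W = $462.
Iris receives Slot 4 at value $85, so the others get W − 85 = $377.
Without Iris: best allocation of the remaining 3 bidders over all 4 slots is Cove→Slot 2 ($141), Delta→Slot 1 ($145), Flint→Slot 4 ($98), total $384.
VCG payment = (others' best without Iris) − (others' welfare with Iris) = 384 − 377 = $7.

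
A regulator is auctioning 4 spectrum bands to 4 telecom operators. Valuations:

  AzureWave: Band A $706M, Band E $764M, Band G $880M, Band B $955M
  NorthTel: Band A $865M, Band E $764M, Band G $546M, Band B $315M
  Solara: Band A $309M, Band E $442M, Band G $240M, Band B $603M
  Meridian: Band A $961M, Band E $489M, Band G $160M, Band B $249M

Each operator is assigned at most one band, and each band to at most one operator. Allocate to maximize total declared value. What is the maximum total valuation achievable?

This is the linear assignment problem.
Optimal: AzureWave→Band G ($880M), NorthTel→Band E ($764M), Solara→Band B ($603M), Meridian→Band A ($961M) — total 880+764+603+961 = $3208M.
Row-greedy (each operator in turn takes its best remaining band) gives $2422M, worse by 786.
Swapping AzureWave↔Solara (AzureWave→Band B $955M, Solara→Band G $240M) loses 288.

Max total: $3208M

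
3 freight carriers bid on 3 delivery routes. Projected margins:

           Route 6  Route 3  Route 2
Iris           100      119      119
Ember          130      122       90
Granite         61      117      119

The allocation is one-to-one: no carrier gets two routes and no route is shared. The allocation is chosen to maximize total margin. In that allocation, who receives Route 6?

Treat this as an assignment problem: match each carrier to one route.
Optimal: Iris→Route 3 ($119k), Ember→Route 6 ($130k), Granite→Route 2 ($119k) — total 119+130+119 = $368k.
Swapping Iris↔Granite (Iris→Route 2 $119k, Granite→Route 3 $117k) loses 2.

Ember receives Route 6.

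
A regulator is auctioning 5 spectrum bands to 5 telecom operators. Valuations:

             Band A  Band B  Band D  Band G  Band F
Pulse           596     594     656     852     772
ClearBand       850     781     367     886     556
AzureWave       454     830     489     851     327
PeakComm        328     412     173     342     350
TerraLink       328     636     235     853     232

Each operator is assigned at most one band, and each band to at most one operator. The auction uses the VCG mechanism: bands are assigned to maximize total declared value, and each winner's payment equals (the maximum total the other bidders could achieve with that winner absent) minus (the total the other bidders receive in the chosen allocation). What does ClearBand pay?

ClearBand pays $94M.

Efficient allocation: Pulse→Band D ($656M), ClearBand→Band A ($850M), AzureWave→Band B ($830M), PeakComm→Band F ($350M), TerraLink→Band G ($853M); total welfare W = $3539M.
ClearBand receives Band A at value $850M, so the others get W − 850 = $2689M.
Without ClearBand: best allocation of the remaining 4 bidders over all 5 bands is Pulse→Band F ($772M), AzureWave→Band B ($830M), PeakComm→Band A ($328M), TerraLink→Band G ($853M), total $2783M.
VCG payment = (others' best without ClearBand) − (others' welfare with ClearBand) = 2783 − 2689 = $94M.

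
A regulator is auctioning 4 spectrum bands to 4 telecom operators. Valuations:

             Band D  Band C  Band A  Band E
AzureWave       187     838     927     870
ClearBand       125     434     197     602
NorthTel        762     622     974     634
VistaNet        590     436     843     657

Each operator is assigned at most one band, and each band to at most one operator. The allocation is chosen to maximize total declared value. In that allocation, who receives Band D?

NorthTel receives Band D.

Optimal: AzureWave→Band C ($838M), ClearBand→Band E ($602M), NorthTel→Band D ($762M), VistaNet→Band A ($843M) — total 838+602+762+843 = $3045M.
Row-greedy (each operator in turn takes its best remaining band) gives $2727M, worse by 318.
Every other assignment is strictly worse.
NorthTel's own top band is Band A ($974M), but forcing NorthTel→Band A and reassigning the rest optimally gives only $3004M — worse by 41.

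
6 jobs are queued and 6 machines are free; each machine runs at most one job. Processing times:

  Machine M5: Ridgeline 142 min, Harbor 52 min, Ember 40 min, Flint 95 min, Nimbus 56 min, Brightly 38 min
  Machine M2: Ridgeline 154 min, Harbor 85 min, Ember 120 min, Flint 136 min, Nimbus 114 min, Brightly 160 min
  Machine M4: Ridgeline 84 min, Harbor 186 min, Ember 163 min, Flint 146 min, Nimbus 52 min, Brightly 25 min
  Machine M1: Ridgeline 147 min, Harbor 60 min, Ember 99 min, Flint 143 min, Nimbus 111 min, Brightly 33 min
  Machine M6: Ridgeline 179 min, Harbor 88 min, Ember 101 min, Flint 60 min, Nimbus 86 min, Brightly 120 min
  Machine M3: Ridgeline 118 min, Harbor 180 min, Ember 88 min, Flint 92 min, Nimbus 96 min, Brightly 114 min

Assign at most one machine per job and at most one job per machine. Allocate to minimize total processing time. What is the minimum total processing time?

Min total: 388 min

Optimal: Ridgeline→Machine M3 (118 min), Harbor→Machine M2 (85 min), Ember→Machine M5 (40 min), Flint→Machine M6 (60 min), Nimbus→Machine M4 (52 min), Brightly→Machine M1 (33 min) — total 118+85+40+60+52+33 = 388 min.
Swapping Ridgeline↔Harbor (Ridgeline→Machine M2 154 min, Harbor→Machine M3 180 min) adds 131.
No other one-to-one assignment undercuts 388 min.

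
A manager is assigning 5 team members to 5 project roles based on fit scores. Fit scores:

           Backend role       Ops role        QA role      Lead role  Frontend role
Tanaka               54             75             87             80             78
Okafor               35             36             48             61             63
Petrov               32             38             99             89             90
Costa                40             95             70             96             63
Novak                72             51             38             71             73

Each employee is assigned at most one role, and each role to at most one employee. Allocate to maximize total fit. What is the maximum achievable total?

Max total: 409 pts

This is a one-to-one assignment (maximum-weight bipartite matching).
Optimal: Tanaka→Lead role (80 pts), Okafor→Frontend role (63 pts), Petrov→QA role (99 pts), Costa→Ops role (95 pts), Novak→Backend role (72 pts) — total 80+63+99+95+72 = 409 pts.
Row-greedy (each employee in turn takes its best remaining role) gives 406 pts, worse by 3.
Next-best assignment: Tanaka→QA role, Okafor→Frontend role, Petrov→Lead role, Costa→Ops role, Novak→Backend role = 406 pts.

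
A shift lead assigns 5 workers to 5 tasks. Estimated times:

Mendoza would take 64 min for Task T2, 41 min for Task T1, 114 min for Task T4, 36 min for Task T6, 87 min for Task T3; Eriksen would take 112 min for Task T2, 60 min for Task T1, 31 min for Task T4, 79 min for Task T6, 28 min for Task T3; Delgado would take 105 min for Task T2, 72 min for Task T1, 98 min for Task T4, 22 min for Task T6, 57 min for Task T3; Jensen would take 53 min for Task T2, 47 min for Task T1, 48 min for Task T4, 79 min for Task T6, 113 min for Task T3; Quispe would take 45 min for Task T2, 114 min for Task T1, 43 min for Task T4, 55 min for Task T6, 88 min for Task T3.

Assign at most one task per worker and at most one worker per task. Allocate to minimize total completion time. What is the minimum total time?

This is a one-to-one assignment (minimum-cost bipartite matching).
Optimal: Mendoza→Task T1 (41 min), Eriksen→Task T3 (28 min), Delgado→Task T6 (22 min), Jensen→Task T4 (48 min), Quispe→Task T2 (45 min) — total 41+28+22+48+45 = 184 min.
Next-best assignment: Mendoza→Task T1, Eriksen→Task T3, Delgado→Task T6, Jensen→Task T2, Quispe→Task T4 = 187 min.
Swapping Quispe↔Delgado (Quispe→Task T6 55 min, Delgado→Task T2 105 min) adds 93.

Min total: 184 min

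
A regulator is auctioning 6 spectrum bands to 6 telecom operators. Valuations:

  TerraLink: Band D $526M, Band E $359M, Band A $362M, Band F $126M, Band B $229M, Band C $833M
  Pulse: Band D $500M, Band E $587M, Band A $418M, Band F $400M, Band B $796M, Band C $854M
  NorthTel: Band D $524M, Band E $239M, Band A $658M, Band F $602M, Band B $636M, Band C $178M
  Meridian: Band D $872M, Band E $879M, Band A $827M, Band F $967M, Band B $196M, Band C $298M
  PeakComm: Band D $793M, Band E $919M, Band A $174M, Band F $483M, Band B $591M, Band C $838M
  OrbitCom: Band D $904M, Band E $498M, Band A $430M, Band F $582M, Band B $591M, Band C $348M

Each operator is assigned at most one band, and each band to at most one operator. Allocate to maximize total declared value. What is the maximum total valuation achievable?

Maximum total: $5077M

Optimal: TerraLink→Band C ($833M), Pulse→Band B ($796M), NorthTel→Band A ($658M), Meridian→Band F ($967M), PeakComm→Band E ($919M), OrbitCom→Band D ($904M) — total 833+796+658+967+919+904 = $5077M.
Max-entry greedy (repeatedly take the single best remaining cell) gives $4531M, worse by 546.
No other one-to-one assignment exceeds $5077M.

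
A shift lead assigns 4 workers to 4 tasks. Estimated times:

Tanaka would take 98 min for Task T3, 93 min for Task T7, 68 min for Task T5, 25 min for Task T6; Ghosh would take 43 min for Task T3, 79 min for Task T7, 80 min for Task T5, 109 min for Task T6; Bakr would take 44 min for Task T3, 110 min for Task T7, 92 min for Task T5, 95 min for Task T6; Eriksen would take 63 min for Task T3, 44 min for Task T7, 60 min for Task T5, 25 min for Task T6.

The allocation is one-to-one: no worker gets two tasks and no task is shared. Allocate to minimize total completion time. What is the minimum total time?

Min total: 193 min

Optimal: Tanaka→Task T6 (25 min), Ghosh→Task T5 (80 min), Bakr→Task T3 (44 min), Eriksen→Task T7 (44 min) — total 25+80+44+44 = 193 min.
Min-entry greedy (repeatedly take the single cheapest remaining cell) gives 204 min, worse by 11.
Next-best assignment: Tanaka→Task T6, Ghosh→Task T3, Bakr→Task T5, Eriksen→Task T7 = 204 min.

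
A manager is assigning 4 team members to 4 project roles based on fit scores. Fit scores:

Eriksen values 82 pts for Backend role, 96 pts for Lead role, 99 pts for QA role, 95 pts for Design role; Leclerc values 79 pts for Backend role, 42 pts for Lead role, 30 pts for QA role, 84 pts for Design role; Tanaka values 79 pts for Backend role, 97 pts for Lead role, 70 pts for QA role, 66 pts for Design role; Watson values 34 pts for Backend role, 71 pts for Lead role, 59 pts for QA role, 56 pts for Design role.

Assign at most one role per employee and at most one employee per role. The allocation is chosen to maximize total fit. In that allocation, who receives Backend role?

Tanaka receives Backend role.

Optimal: Eriksen→QA role (99 pts), Leclerc→Design role (84 pts), Tanaka→Backend role (79 pts), Watson→Lead role (71 pts) — total 99+84+79+71 = 333 pts.
Column-greedy (each role in turn goes to its best remaining employee) gives 322 pts, worse by 11.
Tanaka's own top role is Lead role (97 pts), but forcing Tanaka→Lead role and reassigning the rest optimally gives only 331 pts — worse by 2.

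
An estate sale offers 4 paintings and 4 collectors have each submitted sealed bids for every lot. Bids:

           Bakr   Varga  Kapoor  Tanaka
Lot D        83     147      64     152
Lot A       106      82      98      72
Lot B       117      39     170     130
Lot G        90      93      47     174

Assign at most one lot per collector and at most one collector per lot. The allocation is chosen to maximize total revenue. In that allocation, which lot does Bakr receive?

Bakr receives Lot A.

Optimal: Bakr→Lot A ($106), Varga→Lot D ($147), Kapoor→Lot B ($170), Tanaka→Lot G ($174) — total 106+147+170+174 = $597.
Row-greedy (each collector in turn takes its best remaining lot) gives $536, worse by 61.
Next-best assignment: Bakr→Lot B, Varga→Lot D, Kapoor→Lot A, Tanaka→Lot G = $536.
Swapping Kapoor↔Tanaka (Kapoor→Lot G $47, Tanaka→Lot B $130) loses 167.
Bakr's own top lot is Lot B ($117), but forcing Bakr→Lot B and reassigning the rest optimally gives only $536 — worse by 61.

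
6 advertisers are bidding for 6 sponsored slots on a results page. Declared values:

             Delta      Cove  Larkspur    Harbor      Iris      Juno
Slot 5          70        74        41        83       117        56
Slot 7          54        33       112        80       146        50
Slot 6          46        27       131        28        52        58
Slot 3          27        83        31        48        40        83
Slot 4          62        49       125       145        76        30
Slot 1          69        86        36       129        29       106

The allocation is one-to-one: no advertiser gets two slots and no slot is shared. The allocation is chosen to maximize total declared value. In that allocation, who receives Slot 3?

Optimal: Delta→Slot 5 ($70), Cove→Slot 3 ($83), Larkspur→Slot 6 ($131), Harbor→Slot 4 ($145), Iris→Slot 7 ($146), Juno→Slot 1 ($106) — total 70+83+131+145+146+106 = $681.
Column-greedy (each slot in turn goes to its best remaining advertiser) gives $584, worse by 97.
Next-best assignment: Delta→Slot 5, Cove→Slot 1, Larkspur→Slot 6, Harbor→Slot 4, Iris→Slot 7, Juno→Slot 3 = $661.
Cove's own top slot is Slot 1 ($86), but forcing Cove→Slot 1 and reassigning the rest optimally gives only $661 — worse by 20.

Cove receives Slot 3.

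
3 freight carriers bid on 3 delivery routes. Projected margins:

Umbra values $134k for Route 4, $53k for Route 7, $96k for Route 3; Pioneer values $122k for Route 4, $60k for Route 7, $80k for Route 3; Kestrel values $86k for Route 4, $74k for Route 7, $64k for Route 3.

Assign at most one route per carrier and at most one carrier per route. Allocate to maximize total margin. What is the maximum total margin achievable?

Max total: $292k

Optimal: Umbra→Route 3 ($96k), Pioneer→Route 4 ($122k), Kestrel→Route 7 ($74k) — total 96+122+74 = $292k.
Row-greedy (each carrier in turn takes its best remaining route) gives $288k, worse by 4.
Next-best assignment: Umbra→Route 4, Pioneer→Route 3, Kestrel→Route 7 = $288k.
Every other assignment is strictly worse.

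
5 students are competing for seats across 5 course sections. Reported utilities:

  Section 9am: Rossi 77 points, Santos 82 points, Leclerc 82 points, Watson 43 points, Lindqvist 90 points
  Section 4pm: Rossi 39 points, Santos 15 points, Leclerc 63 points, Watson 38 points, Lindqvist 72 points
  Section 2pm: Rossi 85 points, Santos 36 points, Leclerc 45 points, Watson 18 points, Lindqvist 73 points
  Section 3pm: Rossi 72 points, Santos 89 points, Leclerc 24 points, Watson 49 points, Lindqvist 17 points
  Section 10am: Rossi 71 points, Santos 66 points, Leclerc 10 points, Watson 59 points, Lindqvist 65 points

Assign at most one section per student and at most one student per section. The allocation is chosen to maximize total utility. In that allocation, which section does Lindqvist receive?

Lindqvist receives Section 4pm.

Optimal: Rossi→Section 2pm (85 points), Santos→Section 3pm (89 points), Leclerc→Section 9am (82 points), Watson→Section 10am (59 points), Lindqvist→Section 4pm (72 points) — total 85+89+82+59+72 = 387 points.
Column-greedy (each section in turn goes to its best remaining student) gives 386 points, worse by 1.
Lindqvist's own top section is Section 9am (90 points), but forcing Lindqvist→Section 9am and reassigning the rest optimally gives only 386 points — worse by 1.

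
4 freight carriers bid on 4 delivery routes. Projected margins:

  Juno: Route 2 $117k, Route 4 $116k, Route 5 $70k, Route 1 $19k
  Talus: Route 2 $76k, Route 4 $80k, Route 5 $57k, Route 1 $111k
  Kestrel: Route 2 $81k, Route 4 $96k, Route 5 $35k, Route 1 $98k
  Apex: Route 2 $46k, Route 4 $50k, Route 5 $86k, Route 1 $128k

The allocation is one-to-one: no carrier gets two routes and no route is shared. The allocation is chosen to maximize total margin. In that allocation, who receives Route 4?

Kestrel receives Route 4.

Optimal: Juno→Route 2 ($117k), Talus→Route 1 ($111k), Kestrel→Route 4 ($96k), Apex→Route 5 ($86k) — total 117+111+96+86 = $410k.
Max-entry greedy (repeatedly take the single best remaining cell) gives $398k, worse by 12.
Next-best assignment: Juno→Route 2, Talus→Route 5, Kestrel→Route 4, Apex→Route 1 = $398k.
Swapping Kestrel↔Talus (Kestrel→Route 1 $98k, Talus→Route 4 $80k) loses 29.
Every other assignment is strictly worse.
Kestrel's own top route is Route 1 ($98k), but forcing Kestrel→Route 1 and reassigning the rest optimally gives only $381k — worse by 29.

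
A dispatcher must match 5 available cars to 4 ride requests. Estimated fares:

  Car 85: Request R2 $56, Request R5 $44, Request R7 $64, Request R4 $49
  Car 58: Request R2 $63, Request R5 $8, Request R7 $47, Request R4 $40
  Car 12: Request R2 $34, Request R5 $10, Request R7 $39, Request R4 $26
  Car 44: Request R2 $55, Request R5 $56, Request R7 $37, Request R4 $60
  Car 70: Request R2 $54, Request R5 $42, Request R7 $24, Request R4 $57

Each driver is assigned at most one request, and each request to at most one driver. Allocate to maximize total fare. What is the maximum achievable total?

Treat this as an assignment problem: match each driver to one request.
Optimal: Car 58→Request R2 ($63), Car 44→Request R5 ($56), Car 85→Request R7 ($64), Car 70→Request R4 ($57) — total 63+56+64+57 = $240.
Next-best assignment: Car 58→Request R2, Car 70→Request R5, Car 85→Request R7, Car 44→Request R4 = $229.
Swapping Car 70↔Car 58 (Car 70→Request R2 $54, Car 58→Request R4 $40) loses 26.
Every other assignment is strictly worse.

Max total: $240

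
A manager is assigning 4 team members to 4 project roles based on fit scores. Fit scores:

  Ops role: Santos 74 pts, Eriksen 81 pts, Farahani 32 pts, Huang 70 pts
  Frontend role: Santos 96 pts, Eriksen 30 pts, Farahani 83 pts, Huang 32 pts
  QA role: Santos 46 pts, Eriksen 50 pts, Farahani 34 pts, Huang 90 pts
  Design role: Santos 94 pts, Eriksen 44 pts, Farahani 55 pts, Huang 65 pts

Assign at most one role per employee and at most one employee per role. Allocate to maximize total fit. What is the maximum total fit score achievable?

Optimal: Santos→Design role (94 pts), Eriksen→Ops role (81 pts), Farahani→Frontend role (83 pts), Huang→QA role (90 pts) — total 94+81+83+90 = 348 pts.
Column-greedy (each role in turn goes to its best remaining employee) gives 322 pts, worse by 26.

Max total: 348 pts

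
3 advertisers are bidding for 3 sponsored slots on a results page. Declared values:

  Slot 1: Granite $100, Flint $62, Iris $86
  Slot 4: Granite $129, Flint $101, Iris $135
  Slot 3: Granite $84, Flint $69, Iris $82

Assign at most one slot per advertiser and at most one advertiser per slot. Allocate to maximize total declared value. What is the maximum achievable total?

Optimal: Granite→Slot 1 ($100), Flint→Slot 3 ($69), Iris→Slot 4 ($135) — total 100+69+135 = $304.
Row-greedy (each advertiser in turn takes its best remaining slot) gives $284, worse by 20.
Next-best assignment: Granite→Slot 4, Flint→Slot 3, Iris→Slot 1 = $284.

Maximum total: $304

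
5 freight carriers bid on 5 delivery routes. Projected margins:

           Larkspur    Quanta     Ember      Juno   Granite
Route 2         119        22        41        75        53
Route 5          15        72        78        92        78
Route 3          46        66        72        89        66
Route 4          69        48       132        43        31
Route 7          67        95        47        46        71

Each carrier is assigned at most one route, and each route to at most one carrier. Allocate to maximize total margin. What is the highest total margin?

Maximum total: $513k

This is the linear assignment problem.
Optimal: Larkspur→Route 2 ($119k), Quanta→Route 7 ($95k), Ember→Route 4 ($132k), Juno→Route 3 ($89k), Granite→Route 5 ($78k) — total 119+95+132+89+78 = $513k.
Row-greedy (each carrier in turn takes its best remaining route) gives $504k, worse by 9.
Swapping Granite↔Larkspur (Granite→Route 2 $53k, Larkspur→Route 5 $15k) loses 129.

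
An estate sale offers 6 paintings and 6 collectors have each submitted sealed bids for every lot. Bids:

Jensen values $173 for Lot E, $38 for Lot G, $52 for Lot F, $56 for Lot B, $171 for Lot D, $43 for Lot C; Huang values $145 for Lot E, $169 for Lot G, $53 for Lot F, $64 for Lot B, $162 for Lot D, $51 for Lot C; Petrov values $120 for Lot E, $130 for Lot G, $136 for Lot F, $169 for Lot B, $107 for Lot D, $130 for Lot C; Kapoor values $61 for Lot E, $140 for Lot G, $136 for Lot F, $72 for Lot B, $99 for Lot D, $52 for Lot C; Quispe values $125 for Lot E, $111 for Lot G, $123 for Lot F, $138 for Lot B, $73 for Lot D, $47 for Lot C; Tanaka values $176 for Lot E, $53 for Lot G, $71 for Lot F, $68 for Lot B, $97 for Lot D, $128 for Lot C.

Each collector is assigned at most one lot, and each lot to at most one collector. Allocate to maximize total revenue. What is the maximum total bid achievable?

Max total: $920

Optimal: Jensen→Lot D ($171), Huang→Lot G ($169), Petrov→Lot C ($130), Kapoor→Lot F ($136), Quispe→Lot B ($138), Tanaka→Lot E ($176) — total 171+169+130+136+138+176 = $920.
Row-greedy (each collector in turn takes its best remaining lot) gives $848, worse by 72.
Next-best assignment: Jensen→Lot D, Huang→Lot G, Petrov→Lot B, Kapoor→Lot F, Quispe→Lot E, Tanaka→Lot C = $898.
Swapping Tanaka↔Jensen (Tanaka→Lot D $97, Jensen→Lot E $173) loses 77.
Checked against all permutations: $920 is optimal.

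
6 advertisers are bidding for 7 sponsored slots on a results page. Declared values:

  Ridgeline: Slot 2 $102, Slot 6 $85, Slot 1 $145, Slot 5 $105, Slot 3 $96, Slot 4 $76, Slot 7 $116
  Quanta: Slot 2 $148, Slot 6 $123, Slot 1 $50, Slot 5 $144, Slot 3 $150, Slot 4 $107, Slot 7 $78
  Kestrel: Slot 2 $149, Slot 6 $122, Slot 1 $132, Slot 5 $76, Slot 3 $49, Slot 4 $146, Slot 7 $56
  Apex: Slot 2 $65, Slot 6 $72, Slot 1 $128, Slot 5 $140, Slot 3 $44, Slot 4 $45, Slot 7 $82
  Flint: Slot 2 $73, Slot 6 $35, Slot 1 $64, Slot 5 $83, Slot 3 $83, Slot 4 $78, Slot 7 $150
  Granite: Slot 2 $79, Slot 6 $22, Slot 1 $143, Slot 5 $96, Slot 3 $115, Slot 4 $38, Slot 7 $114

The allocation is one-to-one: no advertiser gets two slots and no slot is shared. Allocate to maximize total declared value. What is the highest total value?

This is a one-to-one assignment (maximum-weight bipartite matching).
Optimal: Ridgeline→Slot 1 ($145), Quanta→Slot 2 ($148), Kestrel→Slot 4 ($146), Apex→Slot 5 ($140), Flint→Slot 7 ($150), Granite→Slot 3 ($115) — total 145+148+146+140+150+115 = $844.
Max-entry greedy (repeatedly take the single best remaining cell) gives $772, worse by 72.
Next-best assignment: Ridgeline→Slot 2, Quanta→Slot 3, Kestrel→Slot 4, Apex→Slot 5, Flint→Slot 7, Granite→Slot 1 = $831.

Maximum total: $844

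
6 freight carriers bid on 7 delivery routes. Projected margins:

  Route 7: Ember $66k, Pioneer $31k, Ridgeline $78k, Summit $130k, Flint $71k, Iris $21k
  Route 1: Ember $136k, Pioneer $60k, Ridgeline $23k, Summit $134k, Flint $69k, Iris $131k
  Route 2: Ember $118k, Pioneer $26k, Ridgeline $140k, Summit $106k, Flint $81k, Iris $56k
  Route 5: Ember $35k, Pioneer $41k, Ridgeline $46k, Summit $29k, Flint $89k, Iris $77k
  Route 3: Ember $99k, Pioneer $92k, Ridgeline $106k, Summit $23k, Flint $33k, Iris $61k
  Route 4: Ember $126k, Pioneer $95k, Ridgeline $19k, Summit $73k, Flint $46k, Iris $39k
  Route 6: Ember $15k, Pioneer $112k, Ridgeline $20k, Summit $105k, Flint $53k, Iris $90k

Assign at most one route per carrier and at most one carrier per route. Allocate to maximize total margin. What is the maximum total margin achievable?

Optimal: Ember→Route 4 ($126k), Pioneer→Route 6 ($112k), Ridgeline→Route 2 ($140k), Summit→Route 7 ($130k), Flint→Route 5 ($89k), Iris→Route 1 ($131k) — total 126+112+140+130+89+131 = $728k.
Column-greedy (each route in turn goes to its best remaining carrier) gives $626k, worse by 102.
Next-best assignment: Ember→Route 4, Pioneer→Route 3, Ridgeline→Route 2, Summit→Route 7, Flint→Route 5, Iris→Route 1 = $708k.
Checked against all permutations: $728k is optimal.

Max total: $728k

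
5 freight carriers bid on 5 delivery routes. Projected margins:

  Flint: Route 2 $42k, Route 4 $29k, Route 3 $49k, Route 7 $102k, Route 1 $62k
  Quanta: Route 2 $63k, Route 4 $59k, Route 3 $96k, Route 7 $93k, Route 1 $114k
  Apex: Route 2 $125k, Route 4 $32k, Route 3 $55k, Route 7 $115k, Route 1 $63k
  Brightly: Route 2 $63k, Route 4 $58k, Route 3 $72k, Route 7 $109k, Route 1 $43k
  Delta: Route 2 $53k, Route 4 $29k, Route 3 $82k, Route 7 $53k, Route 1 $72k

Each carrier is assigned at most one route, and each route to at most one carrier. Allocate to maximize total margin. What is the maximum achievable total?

Optimal: Flint→Route 7 ($102k), Quanta→Route 1 ($114k), Apex→Route 2 ($125k), Brightly→Route 4 ($58k), Delta→Route 3 ($82k) — total 102+114+125+58+82 = $481k.
Row-greedy (each carrier in turn takes its best remaining route) gives $442k, worse by 39.
Next-best assignment: Flint→Route 4, Quanta→Route 1, Apex→Route 2, Brightly→Route 7, Delta→Route 3 = $459k.
Swapping Apex↔Quanta (Apex→Route 1 $63k, Quanta→Route 2 $63k) loses 113.

Max total: $481k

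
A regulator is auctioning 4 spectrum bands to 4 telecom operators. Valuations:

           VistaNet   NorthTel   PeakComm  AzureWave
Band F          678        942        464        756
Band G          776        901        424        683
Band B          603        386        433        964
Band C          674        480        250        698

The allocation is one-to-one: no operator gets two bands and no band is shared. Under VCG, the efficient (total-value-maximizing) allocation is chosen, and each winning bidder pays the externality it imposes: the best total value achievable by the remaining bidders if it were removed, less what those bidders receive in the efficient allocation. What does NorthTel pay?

Efficient allocation: VistaNet→Band C ($674M), NorthTel→Band F ($942M), PeakComm→Band G ($424M), AzureWave→Band B ($964M); total welfare W = $3004M.
NorthTel receives Band F at value $942M, so the others get W − 942 = $2062M.
Without NorthTel: best allocation of the remaining 3 bidders over all 4 bands is VistaNet→Band G ($776M), PeakComm→Band F ($464M), AzureWave→Band B ($964M), total $2204M.
VCG payment = (others' best without NorthTel) − (others' welfare with NorthTel) = 2204 − 2062 = $142M.

NorthTel pays $142M.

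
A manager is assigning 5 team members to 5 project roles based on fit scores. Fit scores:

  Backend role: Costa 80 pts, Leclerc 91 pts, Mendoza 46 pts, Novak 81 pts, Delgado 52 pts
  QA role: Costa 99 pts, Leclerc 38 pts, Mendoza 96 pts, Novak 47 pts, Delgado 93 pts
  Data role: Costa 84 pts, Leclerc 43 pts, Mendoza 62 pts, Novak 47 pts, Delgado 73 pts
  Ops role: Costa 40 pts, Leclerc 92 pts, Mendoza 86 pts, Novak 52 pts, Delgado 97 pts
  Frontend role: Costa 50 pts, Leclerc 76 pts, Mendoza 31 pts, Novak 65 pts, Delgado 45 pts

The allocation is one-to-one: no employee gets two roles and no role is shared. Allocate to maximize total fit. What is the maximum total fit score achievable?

Max total: 434 pts

Optimal: Costa→Data role (84 pts), Leclerc→Frontend role (76 pts), Mendoza→QA role (96 pts), Novak→Backend role (81 pts), Delgado→Ops role (97 pts) — total 84+76+96+81+97 = 434 pts.
Row-greedy (each employee in turn takes its best remaining role) gives 379 pts, worse by 55.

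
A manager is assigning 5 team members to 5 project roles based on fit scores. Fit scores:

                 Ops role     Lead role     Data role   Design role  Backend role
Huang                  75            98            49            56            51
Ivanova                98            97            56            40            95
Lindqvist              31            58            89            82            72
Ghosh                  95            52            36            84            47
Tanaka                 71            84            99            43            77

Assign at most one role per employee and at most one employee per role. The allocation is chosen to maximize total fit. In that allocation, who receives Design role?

Lindqvist receives Design role.

Optimal: Huang→Lead role (98 pts), Ivanova→Backend role (95 pts), Lindqvist→Design role (82 pts), Ghosh→Ops role (95 pts), Tanaka→Data role (99 pts) — total 98+95+82+95+99 = 469 pts.
Row-greedy (each employee in turn takes its best remaining role) gives 446 pts, worse by 23.
Next-best assignment: Huang→Lead role, Ivanova→Ops role, Lindqvist→Backend role, Ghosh→Design role, Tanaka→Data role = 451 pts.
Checked against all permutations: 469 pts is optimal.
Lindqvist's own top role is Data role (89 pts), but forcing Lindqvist→Data role and reassigning the rest optimally gives only 446 pts — worse by 23.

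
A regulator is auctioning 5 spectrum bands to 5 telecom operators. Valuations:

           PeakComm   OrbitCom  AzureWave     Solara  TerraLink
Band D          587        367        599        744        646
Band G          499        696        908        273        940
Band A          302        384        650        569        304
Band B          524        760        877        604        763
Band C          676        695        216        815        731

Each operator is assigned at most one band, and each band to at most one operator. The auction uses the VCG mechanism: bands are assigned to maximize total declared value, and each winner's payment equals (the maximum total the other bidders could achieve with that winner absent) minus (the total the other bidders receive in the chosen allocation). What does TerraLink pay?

TerraLink pays $258M.

Efficient allocation: PeakComm→Band C ($676M), OrbitCom→Band B ($760M), AzureWave→Band A ($650M), Solara→Band D ($744M), TerraLink→Band G ($940M); total welfare W = $3770M.
TerraLink receives Band G at value $940M, so the others get W − 940 = $2830M.
Without TerraLink: best allocation of the remaining 4 bidders over all 5 bands is PeakComm→Band C ($676M), OrbitCom→Band B ($760M), AzureWave→Band G ($908M), Solara→Band D ($744M), total $3088M.
VCG payment = (others' best without TerraLink) − (others' welfare with TerraLink) = 3088 − 2830 = $258M.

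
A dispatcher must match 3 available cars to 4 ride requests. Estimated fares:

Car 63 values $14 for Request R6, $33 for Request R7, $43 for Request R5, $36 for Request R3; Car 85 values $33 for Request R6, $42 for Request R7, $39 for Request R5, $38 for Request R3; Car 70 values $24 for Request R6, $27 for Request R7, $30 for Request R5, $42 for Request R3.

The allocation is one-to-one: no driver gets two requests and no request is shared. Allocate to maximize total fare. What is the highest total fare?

Max total: $127

Treat this as an assignment problem: match each driver to one request.
Optimal: Car 63→Request R5 ($43), Car 85→Request R7 ($42), Car 70→Request R3 ($42) — total 43+42+42 = $127.
Column-greedy (each request in turn goes to its best remaining driver) gives $96, worse by 31.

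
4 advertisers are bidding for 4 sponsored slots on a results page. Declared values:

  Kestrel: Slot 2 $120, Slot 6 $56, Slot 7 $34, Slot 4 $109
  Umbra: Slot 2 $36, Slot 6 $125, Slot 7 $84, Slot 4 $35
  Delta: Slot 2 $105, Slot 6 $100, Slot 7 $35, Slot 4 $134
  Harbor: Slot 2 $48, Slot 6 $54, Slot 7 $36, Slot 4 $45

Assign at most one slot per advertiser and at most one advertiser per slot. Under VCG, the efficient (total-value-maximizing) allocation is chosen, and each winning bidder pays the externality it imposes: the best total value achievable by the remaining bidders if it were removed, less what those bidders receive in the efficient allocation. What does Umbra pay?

Umbra pays $18.

Efficient allocation: Kestrel→Slot 2 ($120), Umbra→Slot 6 ($125), Delta→Slot 4 ($134), Harbor→Slot 7 ($36); total welfare W = $415.
Umbra receives Slot 6 at value $125, so the others get W − 125 = $290.
Without Umbra: best allocation of the remaining 3 bidders over all 4 slots is Kestrel→Slot 2 ($120), Delta→Slot 4 ($134), Harbor→Slot 6 ($54), total $308.
VCG payment = (others' best without Umbra) − (others' welfare with Umbra) = 308 − 290 = $18.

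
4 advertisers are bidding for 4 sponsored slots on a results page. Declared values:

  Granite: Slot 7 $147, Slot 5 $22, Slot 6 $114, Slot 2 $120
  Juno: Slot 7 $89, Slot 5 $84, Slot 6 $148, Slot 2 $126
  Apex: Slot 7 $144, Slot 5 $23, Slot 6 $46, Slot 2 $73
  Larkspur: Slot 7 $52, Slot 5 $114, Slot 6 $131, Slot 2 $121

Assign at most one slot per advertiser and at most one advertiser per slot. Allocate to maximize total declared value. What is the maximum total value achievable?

Optimal: Granite→Slot 2 ($120), Juno→Slot 6 ($148), Apex→Slot 7 ($144), Larkspur→Slot 5 ($114) — total 120+148+144+114 = $526.
Row-greedy (each advertiser in turn takes its best remaining slot) gives $482, worse by 44.

Max total: $526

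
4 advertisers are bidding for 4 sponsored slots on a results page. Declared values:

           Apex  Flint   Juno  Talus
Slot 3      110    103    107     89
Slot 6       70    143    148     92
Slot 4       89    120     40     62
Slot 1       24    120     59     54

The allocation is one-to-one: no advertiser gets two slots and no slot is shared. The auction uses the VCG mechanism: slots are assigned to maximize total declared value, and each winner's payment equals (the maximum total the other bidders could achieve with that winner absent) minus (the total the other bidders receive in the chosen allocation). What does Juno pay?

Efficient allocation: Apex→Slot 4 ($89), Flint→Slot 1 ($120), Juno→Slot 6 ($148), Talus→Slot 3 ($89); total welfare W = $446.
Juno receives Slot 6 at value $148, so the others get W − 148 = $298.
Without Juno: best allocation of the remaining 3 bidders over all 4 slots is Apex→Slot 3 ($110), Flint→Slot 4 ($120), Talus→Slot 6 ($92), total $322.
VCG payment = (others' best without Juno) − (others' welfare with Juno) = 322 − 298 = $24.

Juno pays $24.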